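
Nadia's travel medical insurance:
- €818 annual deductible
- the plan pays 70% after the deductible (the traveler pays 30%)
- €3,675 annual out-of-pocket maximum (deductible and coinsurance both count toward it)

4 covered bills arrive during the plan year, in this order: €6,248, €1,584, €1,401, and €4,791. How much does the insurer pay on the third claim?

Claim 1 (€6,248): deductible takes €818, €5,430 remains; coinsurance €5,430 × 30% = €1,629. Cost to traveler: €2,447. OOP to date €2,447. Insurer: €6,248 − €2,447 = €3,801.
Claim 2 (€1,584): deductible met; 30% of €1,584 = €475.20. Traveler owes €475.20 (running OOP €2,922.20). Plan pays €1,584 − €475.20 = €1,108.80.
Claim 3 (€1,401): deductible met; 30% of €1,401 = €420.30. Traveler pays €420.30; OOP now €3,342.50. Plan pays €1,401 − €420.30 = €980.70.

€980.70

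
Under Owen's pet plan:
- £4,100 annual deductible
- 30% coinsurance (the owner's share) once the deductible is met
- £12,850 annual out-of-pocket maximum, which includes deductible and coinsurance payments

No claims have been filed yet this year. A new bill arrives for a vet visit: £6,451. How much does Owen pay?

£4,805.30

The full £4,100 deductible is still open; £4,100 of this bill applies to it.
After the £4,100 deductible portion, £6,451 − £4,100 = £2,351 is subject to coinsurance.
Owner's 30% share of £2,351 is £705.30.
That puts the owner's cost at £4,100 + £705.30 = £4,805.30 before any cap.
Year-to-date out-of-pocket becomes £0 + £4,805.30 = £4,805.30, still under the £12,850 maximum, so no cap applies.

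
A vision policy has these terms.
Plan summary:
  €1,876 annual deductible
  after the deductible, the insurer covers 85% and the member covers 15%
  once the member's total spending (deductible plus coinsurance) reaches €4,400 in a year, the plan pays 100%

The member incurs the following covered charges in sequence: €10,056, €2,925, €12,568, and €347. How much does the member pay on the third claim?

Claim 1 — €10,056: €1,876 to deductible, leaving €8,180; member's 15% is €1,227. Member pays €3,103; OOP now €3,103.
Claim 2 — €2,925: deductible met; 15% of €2,925 = €438.75. Member owes €438.75 (running OOP €3,541.75).
Claim 3 — €12,568: deductible met; 15% of €12,568 = €1,885.20. OOP would hit €5,426.95 > €4,400, so the cap limits the member to €4,400 − €3,541.75 = €858.25.

€858.25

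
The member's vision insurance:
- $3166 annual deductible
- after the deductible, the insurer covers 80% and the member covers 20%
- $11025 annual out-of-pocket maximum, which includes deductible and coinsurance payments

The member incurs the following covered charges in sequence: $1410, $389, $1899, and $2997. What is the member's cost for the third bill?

#1 ($1410): all of it applies to the deductible. Cost to member: $1410. OOP to date $1410.
#2 ($389): fully absorbed by the deductible. Cost to member: $389. OOP to date $1799.
#3 ($1899): $1367 to deductible, leaving $532; member's 20% is $106.40. Member owes $1473.40 (running OOP $3272.40).

$1473.40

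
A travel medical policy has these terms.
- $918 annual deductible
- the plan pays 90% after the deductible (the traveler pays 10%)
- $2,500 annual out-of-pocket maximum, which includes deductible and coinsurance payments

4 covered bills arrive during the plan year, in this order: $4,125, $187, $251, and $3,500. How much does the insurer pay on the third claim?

Bill 1, $4,125: $918 finishes the deductible; $3,207 goes to coinsurance; traveler's 10% is $320.70. Traveler pays $1,238.70; OOP now $1,238.70. Insurer: $4,125 − $1,238.70 = $2,886.30.
Bill 2, $187: deductible met; 10% of $187 = $18.70. Cost to traveler: $18.70. OOP to date $1,257.40. Insurer: $187 − $18.70 = $168.30.
Bill 3, $251: deductible already satisfied, so traveler's share is 10% × $251 = $25.10. Traveler pays $25.10; OOP now $1,282.50. Plan pays $251 − $25.10 = $225.90.

$225.90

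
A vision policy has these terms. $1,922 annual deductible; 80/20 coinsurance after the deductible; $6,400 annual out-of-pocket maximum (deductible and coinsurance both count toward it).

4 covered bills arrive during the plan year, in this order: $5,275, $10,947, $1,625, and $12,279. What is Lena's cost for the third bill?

Claim 1 — $5,275: $1,922 finishes the deductible; $3,353 goes to coinsurance; coinsurance $3,353 × 20% = $670.60. Cost to member: $2,592.60. OOP to date $2,592.60.
Claim 2 — $10,947: deductible met; 20% of $10,947 = $2,189.40. Cost to member: $2,189.40. OOP to date $4,782.
Claim 3 — $1,625: 20% coinsurance on $1,625 = $325. Member pays $325; OOP now $5,107.

$325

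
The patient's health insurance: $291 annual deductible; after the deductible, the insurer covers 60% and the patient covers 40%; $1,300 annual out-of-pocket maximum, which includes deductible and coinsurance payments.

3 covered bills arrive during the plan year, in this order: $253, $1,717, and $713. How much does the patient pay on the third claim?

$285.20

Claim 1 ($253): entire amount goes to the deductible. Patient owes $253 (running OOP $253).
Claim 2 ($1,717): $38 to deductible, leaving $1,679; coinsurance $1,679 × 40% = $671.60. Patient pays $709.60; OOP now $962.60.
Claim 3 ($713): deductible already satisfied, so patient's share is 40% × $713 = $285.20. Patient pays $285.20; OOP now $1,247.80.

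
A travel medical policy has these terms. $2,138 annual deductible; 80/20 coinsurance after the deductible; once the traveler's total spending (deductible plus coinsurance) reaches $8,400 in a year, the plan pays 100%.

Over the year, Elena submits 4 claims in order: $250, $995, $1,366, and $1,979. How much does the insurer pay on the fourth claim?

Claim 1 — $250: entire amount goes to the deductible. Cost to traveler: $250. OOP to date $250. Insurer: $250 − $250 = $0.
Claim 2 — $995: fully absorbed by the deductible. Traveler pays $995; OOP now $1,245. Plan pays $995 − $995 = $0.
Claim 3 — $1,366: $893 finishes the deductible; $473 goes to coinsurance; coinsurance $473 × 20% = $94.60. Cost to traveler: $987.60. OOP to date $2,232.60. Insurer: $1,366 − $987.60 = $378.40.
Claim 4 — $1,979: deductible met; 20% of $1,979 = $395.80. Cost to traveler: $395.80. OOP to date $2,628.40. Insurer: $1,979 − $395.80 = $1,583.20.

$1,583.20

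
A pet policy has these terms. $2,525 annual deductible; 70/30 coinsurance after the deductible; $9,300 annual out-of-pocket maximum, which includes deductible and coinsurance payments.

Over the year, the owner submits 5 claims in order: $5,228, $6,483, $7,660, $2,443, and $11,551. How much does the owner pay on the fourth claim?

$732.90

Bill 1, $5,228: $2,525 finishes the deductible; $2,703 goes to coinsurance; 30% of $2,703 = $810.90. Owner owes $3,335.90 (running OOP $3,335.90).
Bill 2, $6,483: deductible met; 30% of $6,483 = $1,944.90. Owner owes $1,944.90 (running OOP $5,280.80).
Bill 3, $7,660: deductible met; 30% of $7,660 = $2,298. Owner owes $2,298 (running OOP $7,578.80).
Bill 4, $2,443: deductible already satisfied, so owner's share is 30% × $2,443 = $732.90. Owner owes $732.90 (running OOP $8,311.70).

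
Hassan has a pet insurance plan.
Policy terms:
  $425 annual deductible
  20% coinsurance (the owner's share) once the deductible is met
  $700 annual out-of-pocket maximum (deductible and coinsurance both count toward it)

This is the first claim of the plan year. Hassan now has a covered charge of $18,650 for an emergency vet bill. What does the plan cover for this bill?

$17,950

Nothing has been paid toward the $425 deductible, so the first $425 of this charge is applied there.
That leaves $18,650 − $425 = $18,225 for coinsurance.
Coinsurance: $18,225 × 20% = $3,645.
Owner responsibility before any cap: $425 + $3,645 = $4,070.
Adding $4,070 to the $0 already spent would give $4,070, which exceeds the $700 cap; the owner pays just $700 − $0 = $700.
Insurer pays the balance: $18,650 − $700 = $17,950.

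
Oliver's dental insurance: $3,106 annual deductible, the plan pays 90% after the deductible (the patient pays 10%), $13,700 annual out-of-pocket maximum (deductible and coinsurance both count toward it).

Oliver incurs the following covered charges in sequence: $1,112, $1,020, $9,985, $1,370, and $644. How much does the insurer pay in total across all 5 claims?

$9,922.50

Claim 1 ($1,112): fully absorbed by the deductible. Patient owes $1,112 (running OOP $1,112). Insurer: $1,112 − $1,112 = $0.
Claim 2 ($1,020): entire amount goes to the deductible. Patient pays $1,020; OOP now $2,132. Plan pays $1,020 − $1,020 = $0.
Claim 3 ($9,985): deductible takes $974, $9,011 remains; coinsurance $9,011 × 10% = $901.10. Cost to patient: $1,875.10. OOP to date $4,007.10. Plan pays $9,985 − $1,875.10 = $8,109.90.
Claim 4 ($1,370): deductible met; 10% of $1,370 = $137. Cost to patient: $137. OOP to date $4,144.10. Insurer: $1,370 − $137 = $1,233.
Claim 5 ($644): 10% coinsurance on $644 = $64.40. Patient owes $64.40 (running OOP $4,208.50). Plan pays $644 − $64.40 = $579.60.
Insurer total = bills − patient's total = $14,131 − $4,208.50 = $9,922.50.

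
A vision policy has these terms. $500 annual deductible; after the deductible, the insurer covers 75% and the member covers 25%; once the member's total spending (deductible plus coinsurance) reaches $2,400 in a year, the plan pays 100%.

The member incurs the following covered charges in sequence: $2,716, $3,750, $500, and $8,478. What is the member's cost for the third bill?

$125

#1 ($2,716): $500 finishes the deductible; $2,216 goes to coinsurance; 25% of $2,216 = $554. Cost to member: $1,054. OOP to date $1,054.
#2 ($3,750): deductible met; 25% of $3,750 = $937.50. Member pays $937.50; OOP now $1,991.50.
#3 ($500): deductible met; 25% of $500 = $125. Member pays $125; OOP now $2,116.50.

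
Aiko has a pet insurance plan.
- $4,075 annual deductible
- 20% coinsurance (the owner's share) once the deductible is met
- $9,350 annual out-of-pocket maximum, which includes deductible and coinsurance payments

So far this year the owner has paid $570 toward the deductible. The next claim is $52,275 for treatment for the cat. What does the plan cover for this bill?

$570 of the $4,075 deductible is already met, leaving $3,505.
The remaining $48,770 (= $52,275 − $3,505) moves to coinsurance.
Coinsurance: $48,770 × 20% = $9,754.
So the owner owes $3,505 + $9,754 = $13,259 before any cap.
Year-to-date out-of-pocket would reach $570 + $13,259 = $13,829, above the $9,350 maximum, so the owner pays only $9,350 − $570 = $8,780.
The insurer covers the remainder: $52,275 − $8,780 = $43,495.

$43,495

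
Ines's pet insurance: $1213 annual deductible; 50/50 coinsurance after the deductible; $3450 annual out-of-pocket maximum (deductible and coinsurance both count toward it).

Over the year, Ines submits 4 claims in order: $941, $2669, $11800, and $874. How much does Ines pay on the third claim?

$1038.50

Bill 1, $941: fully absorbed by the deductible. Owner pays $941; OOP now $941.
Bill 2, $2669: deductible takes $272, $2397 remains; owner's 50% is $1198.50. Cost to owner: $1470.50. OOP to date $2411.50.
Bill 3, $11800: 50% coinsurance on $11800 = $5900. OOP would hit $8311.50 > $3450, so the cap limits the owner to $3450 − $2411.50 = $1038.50.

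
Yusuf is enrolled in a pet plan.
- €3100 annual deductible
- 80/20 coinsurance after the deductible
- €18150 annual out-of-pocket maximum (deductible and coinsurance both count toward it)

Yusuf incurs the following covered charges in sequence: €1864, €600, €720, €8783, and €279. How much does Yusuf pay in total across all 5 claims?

€4929.20

#1 (€1864): fully absorbed by the deductible. Cost to owner: €1864. OOP to date €1864.
#2 (€600): entire amount goes to the deductible. Owner owes €600 (running OOP €2464).
#3 (€720): deductible takes €636, €84 remains; coinsurance €84 × 20% = €16.80. Owner pays €652.80; OOP now €3116.80.
#4 (€8783): deductible met; 20% of €8783 = €1756.60. Owner owes €1756.60 (running OOP €4873.40).
#5 (€279): deductible met; 20% of €279 = €55.80. Cost to owner: €55.80. OOP to date €4929.20.
Summing the owner's payments: €1864 + €600 + €652.80 + €1756.60 + €55.80 = €4929.20.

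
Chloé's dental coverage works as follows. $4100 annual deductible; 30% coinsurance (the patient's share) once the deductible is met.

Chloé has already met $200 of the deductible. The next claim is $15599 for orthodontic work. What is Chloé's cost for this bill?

$7409.70

Deductible still to meet: $4100 − $200 = $3900.
After the $3900 deductible portion, $15599 − $3900 = $11699 is subject to coinsurance.
Coinsurance: $11699 × 30% = $3509.70.
That puts the patient's cost at $3900 + $3509.70 = $7409.70.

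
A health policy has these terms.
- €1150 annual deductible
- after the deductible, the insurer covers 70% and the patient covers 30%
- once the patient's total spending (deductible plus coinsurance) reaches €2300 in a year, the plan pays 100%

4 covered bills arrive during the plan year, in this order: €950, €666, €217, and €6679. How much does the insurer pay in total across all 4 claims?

€6212

#1 (€950): fully absorbed by the deductible. Patient pays €950; OOP now €950. Plan pays €950 − €950 = €0.
#2 (€666): deductible takes €200, €466 remains; coinsurance €466 × 30% = €139.80. Cost to patient: €339.80. OOP to date €1289.80. Plan pays €666 − €339.80 = €326.20.
#3 (€217): deductible met; 30% of €217 = €65.10. Patient pays €65.10; OOP now €1354.90. Plan pays €217 − €65.10 = €151.90.
#4 (€6679): 30% coinsurance on €6679 = €2003.70. OOP would hit €3358.60 > €2300, so the cap limits the patient to €2300 − €1354.90 = €945.10. Plan pays €6679 − €945.10 = €5733.90.
Insurer total: €0 + €326.20 + €151.90 + €5733.90 = €6212.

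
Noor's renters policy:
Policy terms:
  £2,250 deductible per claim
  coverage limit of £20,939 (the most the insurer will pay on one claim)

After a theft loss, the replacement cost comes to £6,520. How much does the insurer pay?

Less the £2,250 deductible: £6,520 − £2,250 = £4,270.
That's under the £20,939 cap, so the insurer reimburses the full £4,270.

£4,270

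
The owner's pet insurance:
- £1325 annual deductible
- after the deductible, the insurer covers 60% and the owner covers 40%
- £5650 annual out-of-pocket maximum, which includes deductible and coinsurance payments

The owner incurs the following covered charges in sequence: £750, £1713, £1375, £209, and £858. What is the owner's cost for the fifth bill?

£343.20

Claim 1 — £750: fully absorbed by the deductible. Cost to owner: £750. OOP to date £750.
Claim 2 — £1713: £575 to deductible, leaving £1138; owner's 40% is £455.20. Cost to owner: £1030.20. OOP to date £1780.20.
Claim 3 — £1375: deductible met; 40% of £1375 = £550. Cost to owner: £550. OOP to date £2330.20.
Claim 4 — £209: deductible met; 40% of £209 = £83.60. Owner pays £83.60; OOP now £2413.80.
Claim 5 — £858: deductible met; 40% of £858 = £343.20. Owner pays £343.20; OOP now £2757.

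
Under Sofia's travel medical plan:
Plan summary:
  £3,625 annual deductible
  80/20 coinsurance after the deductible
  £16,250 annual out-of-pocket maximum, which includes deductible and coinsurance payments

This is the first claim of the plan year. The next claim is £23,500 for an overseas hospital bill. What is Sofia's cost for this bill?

£7,600

Deductible not yet touched, so the first £3,625 of the bill goes to the deductible.
That leaves £23,500 − £3,625 = £19,875 for coinsurance.
Coinsurance: £19,875 × 20% = £3,975.
That puts the traveler's cost at £3,625 + £3,975 = £7,600 before any cap.
Total out-of-pocket so far would be £0 + £7,600 = £7,600, below the £16,250 cap — no reduction.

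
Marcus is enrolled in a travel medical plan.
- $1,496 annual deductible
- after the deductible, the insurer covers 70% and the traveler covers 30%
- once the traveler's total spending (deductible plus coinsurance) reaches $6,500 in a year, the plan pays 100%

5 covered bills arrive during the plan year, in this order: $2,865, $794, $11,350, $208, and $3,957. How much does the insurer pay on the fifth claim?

Claim 1 ($2,865): $1,496 finishes the deductible; $1,369 goes to coinsurance; coinsurance $1,369 × 30% = $410.70. Traveler owes $1,906.70 (running OOP $1,906.70). Insurer: $2,865 − $1,906.70 = $958.30.
Claim 2 ($794): 30% coinsurance on $794 = $238.20. Cost to traveler: $238.20. OOP to date $2,144.90. Insurer: $794 − $238.20 = $555.80.
Claim 3 ($11,350): 30% coinsurance on $11,350 = $3,405. Traveler owes $3,405 (running OOP $5,549.90). Plan pays $11,350 − $3,405 = $7,945.
Claim 4 ($208): 30% coinsurance on $208 = $62.40. Traveler pays $62.40; OOP now $5,612.30. Plan pays $208 − $62.40 = $145.60.
Claim 5 ($3,957): deductible met; 30% of $3,957 = $1,187.10. That would push OOP to $6,799.40, over the $6,500 cap, so traveler pays $6,500 − $5,612.30 = $887.70. Plan pays $3,957 − $887.70 = $3,069.30.

$3,069.30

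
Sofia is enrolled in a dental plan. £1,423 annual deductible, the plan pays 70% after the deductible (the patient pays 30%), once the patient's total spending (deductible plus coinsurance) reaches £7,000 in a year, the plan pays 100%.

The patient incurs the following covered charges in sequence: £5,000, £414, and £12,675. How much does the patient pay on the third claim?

Claim 1 (£5,000): £1,423 finishes the deductible; £3,577 goes to coinsurance; 30% of £3,577 = £1,073.10. Patient pays £2,496.10; OOP now £2,496.10.
Claim 2 (£414): 30% coinsurance on £414 = £124.20. Cost to patient: £124.20. OOP to date £2,620.30.
Claim 3 (£12,675): deductible already satisfied, so patient's share is 30% × £12,675 = £3,802.50. Cost to patient: £3,802.50. OOP to date £6,422.80.

£3,802.50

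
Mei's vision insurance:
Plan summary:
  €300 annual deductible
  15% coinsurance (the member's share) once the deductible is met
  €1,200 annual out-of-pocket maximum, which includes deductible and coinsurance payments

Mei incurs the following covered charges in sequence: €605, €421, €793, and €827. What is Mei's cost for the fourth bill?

Claim 1 (€605): €300 finishes the deductible; €305 goes to coinsurance; member's 15% is €45.75. Member owes €345.75 (running OOP €345.75).
Claim 2 (€421): 15% coinsurance on €421 = €63.15. Cost to member: €63.15. OOP to date €408.90.
Claim 3 (€793): deductible met; 15% of €793 = €118.95. Member pays €118.95; OOP now €527.85.
Claim 4 (€827): 15% coinsurance on €827 = €124.05. Cost to member: €124.05. OOP to date €651.90.

€124.05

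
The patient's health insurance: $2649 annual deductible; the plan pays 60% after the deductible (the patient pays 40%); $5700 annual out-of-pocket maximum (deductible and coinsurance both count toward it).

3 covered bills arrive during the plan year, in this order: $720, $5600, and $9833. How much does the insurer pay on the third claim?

$8250.40

Bill 1, $720: fully absorbed by the deductible. Patient owes $720 (running OOP $720). Insurer: $720 − $720 = $0.
Bill 2, $5600: $1929 finishes the deductible; $3671 goes to coinsurance; 40% of $3671 = $1468.40. Cost to patient: $3397.40. OOP to date $4117.40. Plan pays $5600 − $3397.40 = $2202.60.
Bill 3, $9833: deductible met; 40% of $9833 = $3933.20. Adding that to $4117.40 gives $8050.60, past the $5700 cap; patient pays only $5700 − $4117.40 = $1582.60. Plan pays $9833 − $1582.60 = $8250.40.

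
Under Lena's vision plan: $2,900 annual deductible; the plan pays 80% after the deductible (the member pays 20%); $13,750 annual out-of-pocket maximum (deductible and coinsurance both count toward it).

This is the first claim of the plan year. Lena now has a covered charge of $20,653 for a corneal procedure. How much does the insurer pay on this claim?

Deductible not yet touched, so the first $2,900 of the bill goes to the deductible.
After the $2,900 deductible portion, $20,653 − $2,900 = $17,753 is subject to coinsurance.
Member's 20% share of $17,753 is $3,550.60.
So the member owes $2,900 + $3,550.60 = $6,450.60 before any cap.
Year-to-date out-of-pocket becomes $0 + $6,450.60 = $6,450.60, still under the $13,750 maximum, so no cap applies.
The plan picks up $20,653 − $6,450.60 = $14,202.40.

$14,202.40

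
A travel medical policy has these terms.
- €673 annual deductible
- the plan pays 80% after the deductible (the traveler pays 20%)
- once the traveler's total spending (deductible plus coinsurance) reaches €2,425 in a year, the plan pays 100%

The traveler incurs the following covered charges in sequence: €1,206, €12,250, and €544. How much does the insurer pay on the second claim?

Claim 1 (€1,206): €673 to deductible, leaving €533; traveler's 20% is €106.60. Traveler owes €779.60 (running OOP €779.60). Insurer: €1,206 − €779.60 = €426.40.
Claim 2 (€12,250): deductible met; 20% of €12,250 = €2,450. OOP would hit €3,229.60 > €2,425, so the cap limits the traveler to €2,425 − €779.60 = €1,645.40. Plan pays €12,250 − €1,645.40 = €10,604.60.

€10,604.60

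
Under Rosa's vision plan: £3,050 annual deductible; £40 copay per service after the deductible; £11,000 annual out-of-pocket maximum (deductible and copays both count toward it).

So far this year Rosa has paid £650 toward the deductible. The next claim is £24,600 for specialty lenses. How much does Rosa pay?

Remaining deductible: £3,050 − £650 = £2,400.
The remaining £22,200 (= £24,600 − £2,400) moves to the copay.
Copay on this service: £40.
Member responsibility before any cap: £2,400 + £40 = £2,440.
Total out-of-pocket so far would be £650 + £2,440 = £3,090, below the £11,000 cap — no reduction.

£2,440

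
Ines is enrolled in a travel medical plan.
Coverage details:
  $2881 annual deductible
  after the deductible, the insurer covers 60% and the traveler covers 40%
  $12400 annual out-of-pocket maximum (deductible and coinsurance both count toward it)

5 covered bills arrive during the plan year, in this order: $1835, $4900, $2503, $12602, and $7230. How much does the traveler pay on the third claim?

$1001.20

Claim 1 ($1835): all of it applies to the deductible. Cost to traveler: $1835. OOP to date $1835.
Claim 2 ($4900): deductible takes $1046, $3854 remains; coinsurance $3854 × 40% = $1541.60. Cost to traveler: $2587.60. OOP to date $4422.60.
Claim 3 ($2503): deductible already satisfied, so traveler's share is 40% × $2503 = $1001.20. Traveler pays $1001.20; OOP now $5423.80.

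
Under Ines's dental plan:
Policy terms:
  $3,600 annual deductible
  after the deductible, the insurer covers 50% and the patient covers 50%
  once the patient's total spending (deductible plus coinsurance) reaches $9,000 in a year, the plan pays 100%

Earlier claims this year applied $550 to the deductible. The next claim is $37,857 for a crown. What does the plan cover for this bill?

$550 of the $3,600 deductible is already met, leaving $3,050.
That leaves $37,857 − $3,050 = $34,807 for coinsurance.
Patient's 50% share of $34,807 is $17,403.50.
That puts the patient's cost at $3,050 + $17,403.50 = $20,453.50 before any cap.
That would bring total out-of-pocket to $21,003.50, past the $9,000 cap. The patient is capped at $9,000 − $550 = $8,450 on this claim.
The insurer covers the remainder: $37,857 − $8,450 = $29,407.

$29,407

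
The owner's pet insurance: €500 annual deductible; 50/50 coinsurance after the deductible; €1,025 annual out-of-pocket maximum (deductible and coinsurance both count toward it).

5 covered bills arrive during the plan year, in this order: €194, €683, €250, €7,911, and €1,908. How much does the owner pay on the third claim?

Claim 1 — €194: fully absorbed by the deductible. Cost to owner: €194. OOP to date €194.
Claim 2 — €683: €306 finishes the deductible; €377 goes to coinsurance; owner's 50% is €188.50. Cost to owner: €494.50. OOP to date €688.50.
Claim 3 — €250: deductible already satisfied, so owner's share is 50% × €250 = €125. Owner pays €125; OOP now €813.50.

€125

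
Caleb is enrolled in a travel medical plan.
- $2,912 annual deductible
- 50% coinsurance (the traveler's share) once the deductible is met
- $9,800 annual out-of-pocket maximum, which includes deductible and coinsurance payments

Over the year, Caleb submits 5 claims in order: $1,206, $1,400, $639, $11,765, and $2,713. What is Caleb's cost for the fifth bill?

$839

Claim 1 ($1,206): entire amount goes to the deductible. Traveler owes $1,206 (running OOP $1,206).
Claim 2 ($1,400): fully absorbed by the deductible. Cost to traveler: $1,400. OOP to date $2,606.
Claim 3 ($639): $306 finishes the deductible; $333 goes to coinsurance; 50% of $333 = $166.50. Traveler pays $472.50; OOP now $3,078.50.
Claim 4 ($11,765): deductible already satisfied, so traveler's share is 50% × $11,765 = $5,882.50. Cost to traveler: $5,882.50. OOP to date $8,961.
Claim 5 ($2,713): deductible already satisfied, so traveler's share is 50% × $2,713 = $1,356.50. That would push OOP to $10,317.50, over the $9,800 cap, so traveler pays $9,800 − $8,961 = $839.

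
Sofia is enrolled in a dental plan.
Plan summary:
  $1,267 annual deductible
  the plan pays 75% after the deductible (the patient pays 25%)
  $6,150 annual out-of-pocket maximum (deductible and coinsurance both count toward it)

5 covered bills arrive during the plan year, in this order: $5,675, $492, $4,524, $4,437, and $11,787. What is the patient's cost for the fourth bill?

#1 ($5,675): $1,267 to deductible, leaving $4,408; coinsurance $4,408 × 25% = $1,102. Patient owes $2,369 (running OOP $2,369).
#2 ($492): deductible already satisfied, so patient's share is 25% × $492 = $123. Patient owes $123 (running OOP $2,492).
#3 ($4,524): deductible met; 25% of $4,524 = $1,131. Patient owes $1,131 (running OOP $3,623).
#4 ($4,437): 25% coinsurance on $4,437 = $1,109.25. Patient pays $1,109.25; OOP now $4,732.25.

$1,109.25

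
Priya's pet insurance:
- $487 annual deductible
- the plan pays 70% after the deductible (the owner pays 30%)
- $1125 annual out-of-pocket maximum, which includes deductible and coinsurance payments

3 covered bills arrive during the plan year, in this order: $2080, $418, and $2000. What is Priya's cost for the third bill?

$34.70

#1 ($2080): deductible takes $487, $1593 remains; owner's 30% is $477.90. Cost to owner: $964.90. OOP to date $964.90.
#2 ($418): 30% coinsurance on $418 = $125.40. Owner owes $125.40 (running OOP $1090.30).
#3 ($2000): deductible met; 30% of $2000 = $600. Adding that to $1090.30 gives $1690.30, past the $1125 cap; owner pays only $1125 − $1090.30 = $34.70.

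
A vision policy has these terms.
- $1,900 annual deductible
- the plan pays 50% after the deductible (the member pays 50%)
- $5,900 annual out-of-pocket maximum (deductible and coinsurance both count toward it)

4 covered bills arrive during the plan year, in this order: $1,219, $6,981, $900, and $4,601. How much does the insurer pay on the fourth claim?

$4,201

Claim 1 — $1,219: all of it applies to the deductible. Cost to member: $1,219. OOP to date $1,219. Insurer: $1,219 − $1,219 = $0.
Claim 2 — $6,981: $681 to deductible, leaving $6,300; member's 50% is $3,150. Member pays $3,831; OOP now $5,050. Insurer: $6,981 − $3,831 = $3,150.
Claim 3 — $900: 50% coinsurance on $900 = $450. Cost to member: $450. OOP to date $5,500. Plan pays $900 − $450 = $450.
Claim 4 — $4,601: deductible met; 50% of $4,601 = $2,300.50. OOP would hit $7,800.50 > $5,900, so the cap limits the member to $5,900 − $5,500 = $400. Insurer: $4,601 − $400 = $4,201.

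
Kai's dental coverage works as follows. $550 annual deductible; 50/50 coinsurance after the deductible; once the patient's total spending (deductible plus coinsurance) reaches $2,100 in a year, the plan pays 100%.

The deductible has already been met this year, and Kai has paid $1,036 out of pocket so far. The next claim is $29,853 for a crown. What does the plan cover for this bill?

$28,789

With the deductible met, the entire $29,853 is subject to coinsurance.
Coinsurance: $29,853 × 50% = $14,926.50.
Year-to-date out-of-pocket would reach $1,036 + $14,926.50 = $15,962.50, above the $2,100 maximum, so the patient pays only $2,100 − $1,036 = $1,064.
The plan picks up $29,853 − $1,064 = $28,789.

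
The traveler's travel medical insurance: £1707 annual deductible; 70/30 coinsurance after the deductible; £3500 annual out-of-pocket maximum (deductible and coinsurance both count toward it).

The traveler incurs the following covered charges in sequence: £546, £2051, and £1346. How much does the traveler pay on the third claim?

Claim 1 — £546: fully absorbed by the deductible. Traveler pays £546; OOP now £546.
Claim 2 — £2051: deductible takes £1161, £890 remains; traveler's 30% is £267. Traveler owes £1428 (running OOP £1974).
Claim 3 — £1346: deductible already satisfied, so traveler's share is 30% × £1346 = £403.80. Traveler pays £403.80; OOP now £2377.80.

£403.80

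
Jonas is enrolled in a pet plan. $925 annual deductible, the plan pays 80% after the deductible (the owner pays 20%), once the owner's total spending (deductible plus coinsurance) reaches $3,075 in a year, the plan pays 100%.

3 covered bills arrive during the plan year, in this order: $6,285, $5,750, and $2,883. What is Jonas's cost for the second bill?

$1,078

Bill 1, $6,285: deductible takes $925, $5,360 remains; coinsurance $5,360 × 20% = $1,072. Owner pays $1,997; OOP now $1,997.
Bill 2, $5,750: deductible already satisfied, so owner's share is 20% × $5,750 = $1,150. OOP would hit $3,147 > $3,075, so the cap limits the owner to $3,075 − $1,997 = $1,078.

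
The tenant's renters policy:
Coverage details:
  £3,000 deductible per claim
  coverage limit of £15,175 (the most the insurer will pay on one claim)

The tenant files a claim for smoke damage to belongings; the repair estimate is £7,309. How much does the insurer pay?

£4,309

Less the £3,000 deductible: £7,309 − £3,000 = £4,309.
£4,309 ≤ £15,175, so the limit doesn't bind; insurer pays £4,309.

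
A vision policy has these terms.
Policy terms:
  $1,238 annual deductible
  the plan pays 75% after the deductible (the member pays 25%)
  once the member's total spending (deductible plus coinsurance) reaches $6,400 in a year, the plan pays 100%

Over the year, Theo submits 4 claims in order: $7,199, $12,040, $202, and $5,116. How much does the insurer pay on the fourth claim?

$4,504.75

Bill 1, $7,199: $1,238 finishes the deductible; $5,961 goes to coinsurance; coinsurance $5,961 × 25% = $1,490.25. Member pays $2,728.25; OOP now $2,728.25. Insurer: $7,199 − $2,728.25 = $4,470.75.
Bill 2, $12,040: deductible met; 25% of $12,040 = $3,010. Cost to member: $3,010. OOP to date $5,738.25. Plan pays $12,040 − $3,010 = $9,030.
Bill 3, $202: 25% coinsurance on $202 = $50.50. Member pays $50.50; OOP now $5,788.75. Insurer: $202 − $50.50 = $151.50.
Bill 4, $5,116: deductible met; 25% of $5,116 = $1,279. Adding that to $5,788.75 gives $7,067.75, past the $6,400 cap; member pays only $6,400 − $5,788.75 = $611.25. Plan pays $5,116 − $611.25 = $4,504.75.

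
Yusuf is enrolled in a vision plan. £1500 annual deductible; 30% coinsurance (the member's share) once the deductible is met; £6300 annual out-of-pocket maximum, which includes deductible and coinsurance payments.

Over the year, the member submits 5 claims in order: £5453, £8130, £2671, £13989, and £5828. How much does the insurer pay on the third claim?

Bill 1, £5453: £1500 to deductible, leaving £3953; coinsurance £3953 × 30% = £1185.90. Member owes £2685.90 (running OOP £2685.90). Plan pays £5453 − £2685.90 = £2767.10.
Bill 2, £8130: deductible already satisfied, so member's share is 30% × £8130 = £2439. Cost to member: £2439. OOP to date £5124.90. Insurer: £8130 − £2439 = £5691.
Bill 3, £2671: deductible already satisfied, so member's share is 30% × £2671 = £801.30. Cost to member: £801.30. OOP to date £5926.20. Plan pays £2671 − £801.30 = £1869.70.

£1869.70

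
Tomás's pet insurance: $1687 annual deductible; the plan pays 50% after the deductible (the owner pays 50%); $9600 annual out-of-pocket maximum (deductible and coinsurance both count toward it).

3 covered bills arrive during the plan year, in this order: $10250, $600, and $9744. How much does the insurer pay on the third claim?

Claim 1 — $10250: $1687 finishes the deductible; $8563 goes to coinsurance; coinsurance $8563 × 50% = $4281.50. Cost to owner: $5968.50. OOP to date $5968.50. Plan pays $10250 − $5968.50 = $4281.50.
Claim 2 — $600: deductible met; 50% of $600 = $300. Owner owes $300 (running OOP $6268.50). Plan pays $600 − $300 = $300.
Claim 3 — $9744: 50% coinsurance on $9744 = $4872. OOP would hit $11140.50 > $9600, so the cap limits the owner to $9600 − $6268.50 = $3331.50. Plan pays $9744 − $3331.50 = $6412.50.

$6412.50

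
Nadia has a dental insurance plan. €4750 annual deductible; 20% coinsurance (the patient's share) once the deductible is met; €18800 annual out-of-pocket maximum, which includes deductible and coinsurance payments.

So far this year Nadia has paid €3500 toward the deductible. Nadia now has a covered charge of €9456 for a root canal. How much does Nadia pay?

€2891.20

€3500 of the €4750 deductible is already met, leaving €1250.
The remaining €8206 (= €9456 − €1250) moves to coinsurance.
20% of €8206 = €1641.20 falls to the patient.
Patient responsibility before any cap: €1250 + €1641.20 = €2891.20.
Year-to-date out-of-pocket becomes €3500 + €2891.20 = €6391.20, still under the €18800 maximum, so no cap applies.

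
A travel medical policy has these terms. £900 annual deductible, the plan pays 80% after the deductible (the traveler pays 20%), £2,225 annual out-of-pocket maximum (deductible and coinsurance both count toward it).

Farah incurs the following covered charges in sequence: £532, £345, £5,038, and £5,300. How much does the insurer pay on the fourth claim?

Claim 1 — £532: entire amount goes to the deductible. Cost to traveler: £532. OOP to date £532. Plan pays £532 − £532 = £0.
Claim 2 — £345: fully absorbed by the deductible. Traveler pays £345; OOP now £877. Insurer: £345 − £345 = £0.
Claim 3 — £5,038: £23 to deductible, leaving £5,015; traveler's 20% is £1,003. Cost to traveler: £1,026. OOP to date £1,903. Plan pays £5,038 − £1,026 = £4,012.
Claim 4 — £5,300: 20% coinsurance on £5,300 = £1,060. OOP would hit £2,963 > £2,225, so the cap limits the traveler to £2,225 − £1,903 = £322. Insurer: £5,300 − £322 = £4,978.

£4,978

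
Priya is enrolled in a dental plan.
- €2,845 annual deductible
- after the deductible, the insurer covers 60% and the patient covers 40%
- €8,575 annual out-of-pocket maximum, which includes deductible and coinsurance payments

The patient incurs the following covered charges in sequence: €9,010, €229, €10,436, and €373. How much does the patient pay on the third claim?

Bill 1, €9,010: €2,845 finishes the deductible; €6,165 goes to coinsurance; 40% of €6,165 = €2,466. Cost to patient: €5,311. OOP to date €5,311.
Bill 2, €229: 40% coinsurance on €229 = €91.60. Patient owes €91.60 (running OOP €5,402.60).
Bill 3, €10,436: 40% coinsurance on €10,436 = €4,174.40. Adding that to €5,402.60 gives €9,577, past the €8,575 cap; patient pays only €8,575 − €5,402.60 = €3,172.40.

€3,172.40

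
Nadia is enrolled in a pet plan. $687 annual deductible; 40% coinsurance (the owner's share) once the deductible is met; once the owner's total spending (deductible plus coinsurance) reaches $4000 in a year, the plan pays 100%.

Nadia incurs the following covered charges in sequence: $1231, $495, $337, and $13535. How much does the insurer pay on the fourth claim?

#1 ($1231): deductible takes $687, $544 remains; 40% of $544 = $217.60. Cost to owner: $904.60. OOP to date $904.60. Plan pays $1231 − $904.60 = $326.40.
#2 ($495): deductible already satisfied, so owner's share is 40% × $495 = $198. Cost to owner: $198. OOP to date $1102.60. Plan pays $495 − $198 = $297.
#3 ($337): deductible met; 40% of $337 = $134.80. Owner owes $134.80 (running OOP $1237.40). Plan pays $337 − $134.80 = $202.20.
#4 ($13535): deductible met; 40% of $13535 = $5414. Adding that to $1237.40 gives $6651.40, past the $4000 cap; owner pays only $4000 − $1237.40 = $2762.60. Insurer: $13535 − $2762.60 = $10772.40.

$10772.40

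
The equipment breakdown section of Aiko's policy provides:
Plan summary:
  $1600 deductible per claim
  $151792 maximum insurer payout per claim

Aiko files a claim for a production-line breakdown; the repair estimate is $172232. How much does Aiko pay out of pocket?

Less the $1600 deductible: $172232 − $1600 = $170632.
Since $170632 > $151792, the payout is capped at $151792.
The business owner bears the rest of the original loss: $172232 − $151792 = $20440.

$20440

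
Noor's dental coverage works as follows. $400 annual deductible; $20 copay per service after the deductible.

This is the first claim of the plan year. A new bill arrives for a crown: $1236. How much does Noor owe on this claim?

Deductible not yet touched, so the first $400 of the bill goes to the deductible.
After the $400 deductible portion, $1236 − $400 = $836 is subject to the copay.
Copay on this service: $20.
That puts the patient's cost at $400 + $20 = $420.

$420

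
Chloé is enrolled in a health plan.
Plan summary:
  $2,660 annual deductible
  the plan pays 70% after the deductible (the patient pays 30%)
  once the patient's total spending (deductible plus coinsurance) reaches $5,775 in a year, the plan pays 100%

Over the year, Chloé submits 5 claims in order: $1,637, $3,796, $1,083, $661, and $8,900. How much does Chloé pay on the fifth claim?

Claim 1 ($1,637): all of it applies to the deductible. Patient pays $1,637; OOP now $1,637.
Claim 2 ($3,796): deductible takes $1,023, $2,773 remains; patient's 30% is $831.90. Patient owes $1,854.90 (running OOP $3,491.90).
Claim 3 ($1,083): 30% coinsurance on $1,083 = $324.90. Patient owes $324.90 (running OOP $3,816.80).
Claim 4 ($661): 30% coinsurance on $661 = $198.30. Patient pays $198.30; OOP now $4,015.10.
Claim 5 ($8,900): deductible met; 30% of $8,900 = $2,670. Adding that to $4,015.10 gives $6,685.10, past the $5,775 cap; patient pays only $5,775 − $4,015.10 = $1,759.90.

$1,759.90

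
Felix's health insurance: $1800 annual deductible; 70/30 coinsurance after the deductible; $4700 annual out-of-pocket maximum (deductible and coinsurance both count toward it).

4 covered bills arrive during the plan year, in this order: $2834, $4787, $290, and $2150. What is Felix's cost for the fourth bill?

$645

Claim 1 ($2834): $1800 finishes the deductible; $1034 goes to coinsurance; 30% of $1034 = $310.20. Cost to patient: $2110.20. OOP to date $2110.20.
Claim 2 ($4787): 30% coinsurance on $4787 = $1436.10. Patient pays $1436.10; OOP now $3546.30.
Claim 3 ($290): deductible met; 30% of $290 = $87. Patient pays $87; OOP now $3633.30.
Claim 4 ($2150): deductible already satisfied, so patient's share is 30% × $2150 = $645. Cost to patient: $645. OOP to date $4278.30.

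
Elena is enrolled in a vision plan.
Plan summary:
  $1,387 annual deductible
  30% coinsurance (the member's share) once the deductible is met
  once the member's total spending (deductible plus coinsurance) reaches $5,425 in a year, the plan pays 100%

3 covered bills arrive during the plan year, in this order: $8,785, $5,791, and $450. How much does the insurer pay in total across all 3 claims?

Bill 1, $8,785: $1,387 finishes the deductible; $7,398 goes to coinsurance; 30% of $7,398 = $2,219.40. Cost to member: $3,606.40. OOP to date $3,606.40. Insurer: $8,785 − $3,606.40 = $5,178.60.
Bill 2, $5,791: deductible met; 30% of $5,791 = $1,737.30. Cost to member: $1,737.30. OOP to date $5,343.70. Insurer: $5,791 − $1,737.30 = $4,053.70.
Bill 3, $450: deductible already satisfied, so member's share is 30% × $450 = $135. OOP would hit $5,478.70 > $5,425, so the cap limits the member to $5,425 − $5,343.70 = $81.30. Insurer: $450 − $81.30 = $368.70.
Insurer total = bills − member's total = $15,026 − $5,425 = $9,601.

$9,601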